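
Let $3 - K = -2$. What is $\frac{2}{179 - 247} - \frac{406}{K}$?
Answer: $- \frac{13809}{170} \approx -81.229$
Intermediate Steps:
$K = 5$ ($K = 3 - -2 = 3 + 2 = 5$)
$\frac{2}{179 - 247} - \frac{406}{K} = \frac{2}{179 - 247} - \frac{406}{5} = \frac{2}{-68} - \frac{406}{5} = 2 \left(- \frac{1}{68}\right) - \frac{406}{5} = - \frac{1}{34} - \frac{406}{5} = - \frac{13809}{170}$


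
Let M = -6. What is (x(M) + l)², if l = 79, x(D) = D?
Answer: 5329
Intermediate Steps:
(x(M) + l)² = (-6 + 79)² = 73² = 5329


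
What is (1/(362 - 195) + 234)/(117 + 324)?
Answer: 39079/73647 ≈ 0.53063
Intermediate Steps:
(1/(362 - 195) + 234)/(117 + 324) = (1/167 + 234)/441 = (1/167 + 234)*(1/441) = (39079/167)*(1/441) = 39079/73647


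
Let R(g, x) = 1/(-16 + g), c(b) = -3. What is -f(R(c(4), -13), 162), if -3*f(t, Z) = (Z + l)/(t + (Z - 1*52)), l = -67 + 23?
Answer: 2242/6267 ≈ 0.35775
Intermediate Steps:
l = -44
f(t, Z) = -(-44 + Z)/(3*(-52 + Z + t)) (f(t, Z) = -(Z - 44)/(3*(t + (Z - 1*52))) = -(-44 + Z)/(3*(t + (Z - 52))) = -(-44 + Z)/(3*(t + (-52 + Z))) = -(-44 + Z)/(3*(-52 + Z + t)))
-f(R(c(4), -13), 162) = -(44 - 1*162)/(3*(-52 + 162 + 1/(-16 - 3))) = -(44 - 162)/(3*(-52 + 162 + 1/(-19))) = -(-118)/(3*(-52 + 162 - 1/19)) = -(-118)/(3*2089/19) = -19*(-118)/(3*2089) = -1*(-2242/6267) = 2242/6267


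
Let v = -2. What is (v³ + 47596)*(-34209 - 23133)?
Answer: -2728791096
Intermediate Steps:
(v³ + 47596)*(-34209 - 23133) = ((-2)³ + 47596)*(-34209 - 23133) = (-8 + 47596)*(-57342) = 47588*(-57342) = -2728791096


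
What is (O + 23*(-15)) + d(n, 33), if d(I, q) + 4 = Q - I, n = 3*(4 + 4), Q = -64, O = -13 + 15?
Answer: -435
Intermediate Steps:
O = 2
n = 24 (n = 3*8 = 24)
d(I, q) = -68 - I (d(I, q) = -4 + (-64 - I) = -68 - I)
(O + 23*(-15)) + d(n, 33) = (2 + 23*(-15)) + (-68 - 1*24) = (2 - 345) + (-68 - 24) = -343 - 92 = -435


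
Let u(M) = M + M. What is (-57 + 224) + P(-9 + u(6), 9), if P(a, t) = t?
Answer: 176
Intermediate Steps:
u(M) = 2*M
(-57 + 224) + P(-9 + u(6), 9) = (-57 + 224) + 9 = 167 + 9 = 176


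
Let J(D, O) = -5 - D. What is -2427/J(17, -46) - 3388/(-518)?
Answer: 95123/814 ≈ 116.86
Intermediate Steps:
-2427/J(17, -46) - 3388/(-518) = -2427/(-5 - 1*17) - 3388/(-518) = -2427/(-5 - 17) - 3388*(-1/518) = -2427/(-22) + 242/37 = -2427*(-1/22) + 242/37 = 2427/22 + 242/37 = 95123/814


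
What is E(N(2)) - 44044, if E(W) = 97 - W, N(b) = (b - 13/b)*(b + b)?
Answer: -43929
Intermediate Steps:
N(b) = 2*b*(b - 13/b) (N(b) = (b - 13/b)*(2*b) = 2*b*(b - 13/b))
E(N(2)) - 44044 = (97 - (-26 + 2*2**2)) - 44044 = (97 - (-26 + 2*4)) - 44044 = (97 - (-26 + 8)) - 44044 = (97 - 1*(-18)) - 44044 = (97 + 18) - 44044 = 115 - 44044 = -43929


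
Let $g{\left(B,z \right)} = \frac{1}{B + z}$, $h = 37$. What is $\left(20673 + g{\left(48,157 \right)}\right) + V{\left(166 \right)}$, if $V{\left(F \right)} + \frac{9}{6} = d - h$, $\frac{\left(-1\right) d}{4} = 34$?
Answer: $\frac{8404387}{410} \approx 20499.0$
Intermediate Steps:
$d = -136$ ($d = \left(-4\right) 34 = -136$)
$V{\left(F \right)} = - \frac{349}{2}$ ($V{\left(F \right)} = - \frac{3}{2} - 173 = - \frac{349}{2}$)
$\left(20673 + g{\left(48,157 \right)}\right) + V{\left(166 \right)} = \left(20673 + \frac{1}{48 + 157}\right) - \frac{349}{2} = \left(20673 + \frac{1}{205}\right) - \frac{349}{2} = \frac{4237966}{205} - \frac{349}{2} = \frac{8404387}{410}$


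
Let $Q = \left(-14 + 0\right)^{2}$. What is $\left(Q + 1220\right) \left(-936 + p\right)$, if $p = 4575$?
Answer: $5152824$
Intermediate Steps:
$Q = 196$ ($Q = \left(-14\right)^{2} = 196$)
$\left(Q + 1220\right) \left(-936 + p\right) = \left(196 + 1220\right) \left(-936 + 4575\right) = 1416 \cdot 3639 = 5152824$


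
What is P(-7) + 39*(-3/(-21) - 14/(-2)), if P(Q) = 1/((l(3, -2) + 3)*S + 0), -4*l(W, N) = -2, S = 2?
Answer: 1951/7 ≈ 278.71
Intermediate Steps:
l(W, N) = ½ (l(W, N) = -¼*(-2) = ½)
P(Q) = ⅐ (P(Q) = 1/((½ + 3)*2 + 0) = 1/((7/2)*2 + 0) = 1/(7 + 0) = 1/7 = ⅐)
P(-7) + 39*(-3/(-21) - 14/(-2)) = ⅐ + 39*(-3/(-21) - 14/(-2)) = ⅐ + 39*(-3*(-1/21) - 14*(-½)) = ⅐ + 39*(⅐ + 7) = ⅐ + 39*(50/7) = ⅐ + 1950/7 = 1951/7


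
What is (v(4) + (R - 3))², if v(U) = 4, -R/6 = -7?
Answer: 1849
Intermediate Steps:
R = 42 (R = -6*(-7) = 42)
(v(4) + (R - 3))² = (4 + (42 - 3))² = (4 + 39)² = 43² = 1849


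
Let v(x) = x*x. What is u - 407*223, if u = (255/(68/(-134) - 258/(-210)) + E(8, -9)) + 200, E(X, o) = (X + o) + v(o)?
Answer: -152405396/1691 ≈ -90127.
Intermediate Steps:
v(x) = x**2
E(X, o) = X + o + o**2 (E(X, o) = (X + o) + o**2 = X + o + o**2)
u = 1071455/1691 (u = (255/(68/(-134) - 258/(-210)) + (8 - 9 + (-9)**2)) + 200 = (255/(68*(-1/134) - 258*(-1/210)) + (8 - 9 + 81)) + 200 = (255/(-34/67 + 43/35) + 80) + 200 = (255/(1691/2345) + 80) + 200 = (255*(2345/1691) + 80) + 200 = (597975/1691 + 80) + 200 = 733255/1691 + 200 = 1071455/1691 ≈ 633.62)
u - 407*223 = 1071455/1691 - 407*223 = 1071455/1691 - 90761 = -152405396/1691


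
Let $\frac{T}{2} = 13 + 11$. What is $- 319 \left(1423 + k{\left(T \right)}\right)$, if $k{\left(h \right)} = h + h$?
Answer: $-484561$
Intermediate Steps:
$T = 48$ ($T = 2 \left(13 + 11\right) = 2 \cdot 24 = 48$)
$k{\left(h \right)} = 2 h$
$- 319 \left(1423 + k{\left(T \right)}\right) = - 319 \left(1423 + 2 \cdot 48\right) = - 319 \left(1423 + 96\right) = \left(-319\right) 1519 = -484561$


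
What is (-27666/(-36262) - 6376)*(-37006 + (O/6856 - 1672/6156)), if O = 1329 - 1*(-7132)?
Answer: 2375389171231704461/10068797016 ≈ 2.3592e+8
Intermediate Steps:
O = 8461 (O = 1329 + 7132 = 8461)
(-27666/(-36262) - 6376)*(-37006 + (O/6856 - 1672/6156)) = (-27666/(-36262) - 6376)*(-37006 + (8461/6856 - 1672/6156)) = (-27666*(-1/36262) - 6376)*(-37006 + (8461*(1/6856) - 1672*1/6156)) = (13833/18131 - 6376)*(-37006 + (8461/6856 - 22/81)) = -115589423*(-37006 + 534509/555336)/18131 = -115589423/18131*(-20550229507/555336) = 2375389171231704461/10068797016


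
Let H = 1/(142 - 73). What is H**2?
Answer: 1/4761 ≈ 0.00021004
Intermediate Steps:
H = 1/69 ≈ 0.014493
H**2 = (1/69)**2 = 1/4761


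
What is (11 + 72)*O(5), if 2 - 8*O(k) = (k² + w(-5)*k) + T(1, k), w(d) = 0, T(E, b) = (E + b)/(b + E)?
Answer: -249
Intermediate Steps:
T(E, b) = 1 (T(E, b) = (E + b)/(E + b) = 1)
O(k) = ⅛ - k²/8 (O(k) = ¼ - ((k² + 0*k) + 1)/8 = ¼ - ((k² + 0) + 1)/8 = ¼ - (k² + 1)/8 = ¼ - (1 + k²)/8 = ¼ + (-⅛ - k²/8) = ⅛ - k²/8)
(11 + 72)*O(5) = (11 + 72)*(⅛ - ⅛*5²) = 83*(⅛ - ⅛*25) = 83*(⅛ - 25/8) = 83*(-3) = -249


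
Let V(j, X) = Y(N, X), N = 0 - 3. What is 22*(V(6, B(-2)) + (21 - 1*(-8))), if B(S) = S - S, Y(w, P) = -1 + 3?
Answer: 682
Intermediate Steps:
N = -3
Y(w, P) = 2
B(S) = 0
V(j, X) = 2
22*(V(6, B(-2)) + (21 - 1*(-8))) = 22*(2 + (21 - 1*(-8))) = 22*(2 + (21 + 8)) = 22*(2 + 29) = 22*31 = 682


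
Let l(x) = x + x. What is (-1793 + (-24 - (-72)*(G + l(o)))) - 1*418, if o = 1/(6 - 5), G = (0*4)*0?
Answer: -2091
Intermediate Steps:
G = 0 (G = 0*0 = 0)
o = 1 (o = 1/1 = 1)
l(x) = 2*x
(-1793 + (-24 - (-72)*(G + l(o)))) - 1*418 = (-1793 + (-24 - (-72)*(0 + 2*1))) - 1*418 = (-1793 + (-24 - (-72)*(0 + 2))) - 418 = (-1793 + (-24 - (-72)*2)) - 418 = (-1793 + (-24 - 18*(-8))) - 418 = (-1793 + (-24 + 144)) - 418 = (-1793 + 120) - 418 = -1673 - 418 = -2091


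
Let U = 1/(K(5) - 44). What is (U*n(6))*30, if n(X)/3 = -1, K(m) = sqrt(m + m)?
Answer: 220/107 + 5*sqrt(10)/107 ≈ 2.2038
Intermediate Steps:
K(m) = sqrt(2)*sqrt(m) (K(m) = sqrt(2*m) = sqrt(2)*sqrt(m))
U = 1/(-44 + sqrt(10)) (U = 1/(sqrt(2)*sqrt(5) - 44) = 1/(sqrt(10) - 44) = 1/(-44 + sqrt(10)) ≈ -0.024487)
n(X) = -3 (n(X) = 3*(-1) = -3)
(U*n(6))*30 = ((-22/963 - sqrt(10)/1926)*(-3))*30 = (22/321 + sqrt(10)/642)*30 = 220/107 + 5*sqrt(10)/107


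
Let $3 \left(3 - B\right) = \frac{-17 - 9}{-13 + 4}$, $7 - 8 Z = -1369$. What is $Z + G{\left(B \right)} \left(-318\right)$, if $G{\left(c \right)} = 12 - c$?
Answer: $- \frac{26966}{9} \approx -2996.2$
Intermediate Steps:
$Z = 172$ ($Z = \frac{7}{8} - - \frac{1369}{8} = \frac{7}{8} + \frac{1369}{8} = 172$)
$B = \frac{55}{27}$ ($B = 3 - \frac{\left(-17 - 9\right) \frac{1}{-13 + 4}}{3} = 3 - \frac{\left(-26\right) \frac{1}{-9}}{3} = 3 - \frac{\left(-26\right) \left(- \frac{1}{9}\right)}{3} = 3 - \frac{26}{27} = \frac{55}{27} \approx 2.037$)
$Z + G{\left(B \right)} \left(-318\right) = 172 + \left(12 - \frac{55}{27}\right) \left(-318\right) = 172 + \frac{269}{27} \left(-318\right) = 172 - \frac{28514}{9} = - \frac{26966}{9}$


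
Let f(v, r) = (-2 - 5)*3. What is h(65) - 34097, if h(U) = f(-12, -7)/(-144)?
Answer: -1636649/48 ≈ -34097.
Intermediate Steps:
f(v, r) = -21 (f(v, r) = -7*3 = -21)
h(U) = 7/48 (h(U) = -21/(-144) = -21*(-1/144) = 7/48)
h(65) - 34097 = 7/48 - 34097 = -1636649/48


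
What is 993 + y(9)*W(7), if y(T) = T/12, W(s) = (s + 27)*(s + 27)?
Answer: 1860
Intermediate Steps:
W(s) = (27 + s)² (W(s) = (27 + s)*(27 + s) = (27 + s)²)
y(T) = T/12 (y(T) = T*(1/12) = T/12)
993 + y(9)*W(7) = 993 + ((1/12)*9)*(27 + 7)² = 993 + (¾)*34² = 993 + (¾)*1156 = 993 + 867 = 1860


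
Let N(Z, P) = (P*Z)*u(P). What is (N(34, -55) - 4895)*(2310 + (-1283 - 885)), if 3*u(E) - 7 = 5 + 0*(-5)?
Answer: -1757250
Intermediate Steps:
u(E) = 4 (u(E) = 7/3 + (5 + 0*(-5))/3 = 7/3 + (5 + 0)/3 = 7/3 + (⅓)*5 = 7/3 + 5/3 = 4)
N(Z, P) = 4*P*Z (N(Z, P) = (P*Z)*4 = 4*P*Z)
(N(34, -55) - 4895)*(2310 + (-1283 - 885)) = (4*(-55)*34 - 4895)*(2310 + (-1283 - 885)) = (-7480 - 4895)*(2310 - 2168) = -12375*142 = -1757250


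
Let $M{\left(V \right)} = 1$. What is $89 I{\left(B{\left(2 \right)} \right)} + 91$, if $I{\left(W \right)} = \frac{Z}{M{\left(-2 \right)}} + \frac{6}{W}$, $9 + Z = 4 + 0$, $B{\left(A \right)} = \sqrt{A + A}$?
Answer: $-87$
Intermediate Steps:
$B{\left(A \right)} = \sqrt{2} \sqrt{A}$ ($B{\left(A \right)} = \sqrt{2 A} = \sqrt{2} \sqrt{A}$)
$Z = -5$ ($Z = -9 + \left(4 + 0\right) = -9 + 4 = -5$)
$I{\left(W \right)} = -5 + \frac{6}{W}$ ($I{\left(W \right)} = - \frac{5}{1} + \frac{6}{W} = \left(-5\right) 1 + \frac{6}{W} = -5 + \frac{6}{W}$)
$89 I{\left(B{\left(2 \right)} \right)} + 91 = 89 \left(-5 + \frac{6}{\sqrt{2} \sqrt{2}}\right) + 91 = 89 \left(-5 + \frac{6}{2}\right) + 91 = 89 \left(-5 + 6 \cdot \frac{1}{2}\right) + 91 = 89 \left(-5 + 3\right) + 91 = 89 \left(-2\right) + 91 = -178 + 91 = -87$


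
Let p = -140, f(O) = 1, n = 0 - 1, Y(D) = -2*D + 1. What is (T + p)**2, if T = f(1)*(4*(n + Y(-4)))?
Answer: 11664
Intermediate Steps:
Y(D) = 1 - 2*D
n = -1
T = 32 (T = 1*(4*(-1 + (1 - 2*(-4)))) = 1*(4*(-1 + (1 + 8))) = 1*(4*(-1 + 9)) = 1*(4*8) = 1*32 = 32)
(T + p)**2 = (32 - 140)**2 = (-108)**2 = 11664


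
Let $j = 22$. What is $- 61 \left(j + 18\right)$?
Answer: $-2440$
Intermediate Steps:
$- 61 \left(j + 18\right) = - 61 \left(22 + 18\right) = \left(-61\right) 40 = -2440$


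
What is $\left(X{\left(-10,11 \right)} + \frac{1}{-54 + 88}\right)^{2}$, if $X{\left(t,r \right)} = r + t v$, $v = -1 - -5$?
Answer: $\frac{970225}{1156} \approx 839.29$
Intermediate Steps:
$v = 4$ ($v = -1 + 5 = 4$)
$X{\left(t,r \right)} = r + 4 t$ ($X{\left(t,r \right)} = r + t 4 = r + 4 t$)
$\left(X{\left(-10,11 \right)} + \frac{1}{-54 + 88}\right)^{2} = \left(\left(11 + 4 \left(-10\right)\right) + \frac{1}{-54 + 88}\right)^{2} = \left(\left(11 - 40\right) + \frac{1}{34}\right)^{2} = \left(-29 + \frac{1}{34}\right)^{2} = \left(- \frac{985}{34}\right)^{2} = \frac{970225}{1156}$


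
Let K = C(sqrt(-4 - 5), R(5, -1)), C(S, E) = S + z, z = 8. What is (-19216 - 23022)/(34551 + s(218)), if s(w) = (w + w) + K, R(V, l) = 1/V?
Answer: -246353135/204108339 + 21119*I/204108339 ≈ -1.207 + 0.00010347*I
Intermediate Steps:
C(S, E) = 8 + S (C(S, E) = S + 8 = 8 + S)
K = 8 + 3*I (K = 8 + sqrt(-4 - 5) = 8 + sqrt(-9) = 8 + 3*I ≈ 8.0 + 3.0*I)
s(w) = 8 + 2*w + 3*I (s(w) = (w + w) + (8 + 3*I) = 2*w + (8 + 3*I) = 8 + 2*w + 3*I)
(-19216 - 23022)/(34551 + s(218)) = (-19216 - 23022)/(34551 + (8 + 2*218 + 3*I)) = -42238/(34551 + (8 + 436 + 3*I)) = -42238/(34551 + (444 + 3*I)) = -42238*(34995 - 3*I)/1224650034 = -21119*(34995 - 3*I)/612325017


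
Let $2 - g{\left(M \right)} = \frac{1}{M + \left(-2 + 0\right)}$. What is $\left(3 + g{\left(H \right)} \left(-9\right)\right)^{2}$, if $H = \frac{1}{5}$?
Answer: $400$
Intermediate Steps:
$H = \frac{1}{5} \approx 0.2$
$g{\left(M \right)} = 2 - \frac{1}{-2 + M}$ ($g{\left(M \right)} = 2 - \frac{1}{M + \left(-2 + 0\right)} = 2 - \frac{1}{M - 2} = 2 - \frac{1}{-2 + M}$)
$\left(3 + g{\left(H \right)} \left(-9\right)\right)^{2} = \left(3 + \frac{-5 + 2 \cdot \frac{1}{5}}{-2 + \frac{1}{5}} \left(-9\right)\right)^{2} = \left(3 + \frac{-5 + \frac{2}{5}}{- \frac{9}{5}} \left(-9\right)\right)^{2} = \left(3 + \left(- \frac{5}{9}\right) \left(- \frac{23}{5}\right) \left(-9\right)\right)^{2} = \left(3 + \frac{23}{9} \left(-9\right)\right)^{2} = \left(3 - 23\right)^{2} = \left(-20\right)^{2} = 400$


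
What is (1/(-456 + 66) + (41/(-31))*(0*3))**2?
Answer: 1/152100 ≈ 6.5746e-6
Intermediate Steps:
(1/(-456 + 66) + (41/(-31))*(0*3))**2 = (1/(-390) + (41*(-1/31))*0)**2 = (-1/390 - 41/31*0)**2 = (-1/390 + 0)**2 = (-1/390)**2 = 1/152100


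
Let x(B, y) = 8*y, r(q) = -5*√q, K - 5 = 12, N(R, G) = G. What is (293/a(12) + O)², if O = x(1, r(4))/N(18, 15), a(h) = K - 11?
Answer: 7569/4 ≈ 1892.3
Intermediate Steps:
K = 17 (K = 5 + 12 = 17)
a(h) = 6 (a(h) = 17 - 11 = 6)
O = -16/3 (O = (8*(-5*√4))/15 = (8*(-5*2))*(1/15) = (8*(-10))*(1/15) = -80*1/15 = -16/3 ≈ -5.3333)
(293/a(12) + O)² = (293/6 - 16/3)² = (87/2)² = 7569/4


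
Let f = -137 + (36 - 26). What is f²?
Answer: 16129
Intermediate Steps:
f = -127 (f = -137 + 10 = -127)
f² = (-127)² = 16129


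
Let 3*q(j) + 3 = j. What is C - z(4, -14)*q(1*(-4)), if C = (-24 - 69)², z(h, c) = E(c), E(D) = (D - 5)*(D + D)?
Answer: 29671/3 ≈ 9890.3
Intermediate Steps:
q(j) = -1 + j/3
E(D) = 2*D*(-5 + D) (E(D) = (-5 + D)*(2*D) = 2*D*(-5 + D))
z(h, c) = 2*c*(-5 + c)
C = 8649 (C = (-93)² = 8649)
C - z(4, -14)*q(1*(-4)) = 8649 - 2*(-14)*(-5 - 14)*(-1 + (1*(-4))/3) = 8649 - 2*(-14)*(-19)*(-1 + (⅓)*(-4)) = 8649 - 532*(-1 - 4/3) = 8649 - 532*(-7)/3 = 8649 - 1*(-3724/3) = 8649 + 3724/3 = 29671/3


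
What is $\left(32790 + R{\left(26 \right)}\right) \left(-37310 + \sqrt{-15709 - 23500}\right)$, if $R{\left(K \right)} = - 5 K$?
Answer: $-1218544600 + 32660 i \sqrt{39209} \approx -1.2185 \cdot 10^{9} + 6.4671 \cdot 10^{6} i$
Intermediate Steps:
$\left(32790 + R{\left(26 \right)}\right) \left(-37310 + \sqrt{-15709 - 23500}\right) = \left(32790 - 130\right) \left(-37310 + \sqrt{-15709 - 23500}\right) = \left(32790 - 130\right) \left(-37310 + \sqrt{-39209}\right) = 32660 \left(-37310 + i \sqrt{39209}\right) = -1218544600 + 32660 i \sqrt{39209}$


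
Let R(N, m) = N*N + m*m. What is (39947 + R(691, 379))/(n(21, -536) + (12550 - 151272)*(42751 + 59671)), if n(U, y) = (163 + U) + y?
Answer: -661069/14208185036 ≈ -4.6527e-5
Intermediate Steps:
n(U, y) = 163 + U + y
R(N, m) = N² + m²
(39947 + R(691, 379))/(n(21, -536) + (12550 - 151272)*(42751 + 59671)) = (39947 + (691² + 379²))/((163 + 21 - 536) + (12550 - 151272)*(42751 + 59671)) = (39947 + (477481 + 143641))/(-352 - 138722*102422) = (39947 + 621122)/(-352 - 14208184684) = 661069/(-14208185036) = 661069*(-1/14208185036) = -661069/14208185036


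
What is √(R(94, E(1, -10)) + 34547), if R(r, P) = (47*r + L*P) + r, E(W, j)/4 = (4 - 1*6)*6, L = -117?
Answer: 5*√1787 ≈ 211.36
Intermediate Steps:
E(W, j) = -48 (E(W, j) = 4*((4 - 1*6)*6) = 4*((4 - 6)*6) = 4*(-2*6) = 4*(-12) = -48)
R(r, P) = -117*P + 48*r (R(r, P) = (47*r - 117*P) + r = (-117*P + 47*r) + r = -117*P + 48*r)
√(R(94, E(1, -10)) + 34547) = √((-117*(-48) + 48*94) + 34547) = √((5616 + 4512) + 34547) = √(10128 + 34547) = √44675 = 5*√1787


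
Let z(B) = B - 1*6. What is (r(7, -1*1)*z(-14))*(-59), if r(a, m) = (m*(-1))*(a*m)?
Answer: -8260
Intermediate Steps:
z(B) = -6 + B (z(B) = B - 6 = -6 + B)
r(a, m) = -a*m² (r(a, m) = (-m)*(a*m) = -a*m²)
(r(7, -1*1)*z(-14))*(-59) = ((-1*7*(-1*1)²)*(-6 - 14))*(-59) = (-1*7*(-1)²*(-20))*(-59) = (-1*7*1*(-20))*(-59) = -7*(-20)*(-59) = 140*(-59) = -8260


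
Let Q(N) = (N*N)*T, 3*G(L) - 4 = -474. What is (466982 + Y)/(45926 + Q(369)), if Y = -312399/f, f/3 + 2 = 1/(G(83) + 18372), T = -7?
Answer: -56726447716/99147090089 ≈ -0.57214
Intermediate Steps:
G(L) = -470/3 (G(L) = 4/3 + (⅓)*(-474) = 4/3 - 158 = -470/3)
Q(N) = -7*N² (Q(N) = (N*N)*(-7) = N²*(-7) = -7*N²)
f = -327867/54646 (f = -6 + 3/(-470/3 + 18372) = -6 + 3/(54646/3) = -6 + 3*(3/54646) = -6 + 9/54646 = -327867/54646 ≈ -5.9998)
Y = 5690451918/109289 (Y = -312399/(-327867/54646) = -312399*(-54646/327867) = 5690451918/109289 ≈ 52068.)
(466982 + Y)/(45926 + Q(369)) = (466982 + 5690451918/109289)/(45926 - 7*369²) = 56726447716/(109289*(45926 - 7*136161)) = 56726447716/(109289*(45926 - 953127)) = (56726447716/109289)/(-907201) = (56726447716/109289)*(-1/907201) = -56726447716/99147090089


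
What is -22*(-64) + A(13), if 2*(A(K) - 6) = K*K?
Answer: 2997/2 ≈ 1498.5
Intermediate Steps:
A(K) = 6 + K²/2 (A(K) = 6 + (K*K)/2 = 6 + K²/2)
-22*(-64) + A(13) = -22*(-64) + (6 + (½)*13²) = 1408 + (6 + (½)*169) = 1408 + (6 + 169/2) = 1408 + 181/2 = 2997/2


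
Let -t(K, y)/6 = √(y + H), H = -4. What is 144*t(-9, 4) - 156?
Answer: -156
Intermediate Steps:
t(K, y) = -6*√(-4 + y) (t(K, y) = -6*√(y - 4) = -6*√(-4 + y))
144*t(-9, 4) - 156 = 144*(-6*√(-4 + 4)) - 156 = 144*(-6*√0) - 156 = 144*(-6*0) - 156 = 144*0 - 156 = 0 - 156 = -156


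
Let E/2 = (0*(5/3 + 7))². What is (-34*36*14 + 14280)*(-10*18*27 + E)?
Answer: 13880160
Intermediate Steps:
E = 0 (E = 2*(0*(5/3 + 7))² = 2*(0*(26/3))² = 2*0² = 2*0 = 0)
(-34*36*14 + 14280)*(-10*18*27 + E) = (-34*36*14 + 14280)*(-10*18*27 + 0) = (-1224*14 + 14280)*(-180*27 + 0) = (-17136 + 14280)*(-4860 + 0) = -2856*(-4860) = 13880160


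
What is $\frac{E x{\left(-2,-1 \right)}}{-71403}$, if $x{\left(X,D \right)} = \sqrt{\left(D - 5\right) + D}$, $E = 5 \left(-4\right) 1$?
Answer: $\frac{20 i \sqrt{7}}{71403} \approx 0.00074108 i$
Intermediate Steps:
$E = -20$ ($E = \left(-20\right) 1 = -20$)
$x{\left(X,D \right)} = \sqrt{-5 + 2 D}$ ($x{\left(X,D \right)} = \sqrt{\left(-5 + D\right) + D} = \sqrt{-5 + 2 D}$)
$\frac{E x{\left(-2,-1 \right)}}{-71403} = \frac{\left(-20\right) \sqrt{-5 + 2 \left(-1\right)}}{-71403} = - 20 \sqrt{-5 - 2} \left(- \frac{1}{71403}\right) = - 20 \sqrt{-7} \left(- \frac{1}{71403}\right) = - 20 i \sqrt{7} \left(- \frac{1}{71403}\right) = \frac{20 i \sqrt{7}}{71403}$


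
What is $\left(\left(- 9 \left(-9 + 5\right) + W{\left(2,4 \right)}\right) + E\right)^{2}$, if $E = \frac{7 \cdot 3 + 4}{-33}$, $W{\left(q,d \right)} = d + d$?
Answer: $\frac{2036329}{1089} \approx 1869.9$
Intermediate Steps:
$W{\left(q,d \right)} = 2 d$
$E = - \frac{25}{33}$ ($E = \left(21 + 4\right) \left(- \frac{1}{33}\right) = 25 \left(- \frac{1}{33}\right) = - \frac{25}{33} \approx -0.75758$)
$\left(\left(- 9 \left(-9 + 5\right) + W{\left(2,4 \right)}\right) + E\right)^{2} = \left(\left(- 9 \left(-9 + 5\right) + 2 \cdot 4\right) - \frac{25}{33}\right)^{2} = \left(\left(\left(-9\right) \left(-4\right) + 8\right) - \frac{25}{33}\right)^{2} = \left(\left(36 + 8\right) - \frac{25}{33}\right)^{2} = \left(44 - \frac{25}{33}\right)^{2} = \left(\frac{1427}{33}\right)^{2} = \frac{2036329}{1089}$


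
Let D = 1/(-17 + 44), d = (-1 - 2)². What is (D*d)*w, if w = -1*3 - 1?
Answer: -4/3 ≈ -1.3333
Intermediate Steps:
w = -4 (w = -3 - 1 = -4)
d = 9 (d = (-3)² = 9)
D = 1/27 ≈ 0.037037
(D*d)*w = ((1/27)*9)*(-4) = (⅓)*(-4) = -4/3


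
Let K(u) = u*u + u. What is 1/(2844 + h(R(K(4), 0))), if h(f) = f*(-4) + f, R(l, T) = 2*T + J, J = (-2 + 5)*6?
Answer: 1/2790 ≈ 0.00035842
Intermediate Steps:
J = 18 (J = 3*6 = 18)
K(u) = u + u² (K(u) = u² + u = u + u²)
R(l, T) = 18 + 2*T (R(l, T) = 2*T + 18 = 18 + 2*T)
h(f) = -3*f (h(f) = -4*f + f = -3*f)
1/(2844 + h(R(K(4), 0))) = 1/(2844 - 3*(18 + 2*0)) = 1/(2844 - 3*(18 + 0)) = 1/(2844 - 3*18) = 1/(2844 - 54) = 1/2790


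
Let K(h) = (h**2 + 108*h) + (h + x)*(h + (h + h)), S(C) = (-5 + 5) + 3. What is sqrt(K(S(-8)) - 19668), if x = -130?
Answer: I*sqrt(20478) ≈ 143.1*I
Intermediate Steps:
S(C) = 3 (S(C) = 0 + 3 = 3)
K(h) = h**2 + 108*h + 3*h*(-130 + h) (K(h) = (h**2 + 108*h) + (h - 130)*(h + (h + h)) = (h**2 + 108*h) + (-130 + h)*(h + 2*h) = (h**2 + 108*h) + (-130 + h)*(3*h) = (h**2 + 108*h) + 3*h*(-130 + h) = h**2 + 108*h + 3*h*(-130 + h))
sqrt(K(S(-8)) - 19668) = sqrt(2*3*(-141 + 2*3) - 19668) = sqrt(2*3*(-141 + 6) - 19668) = sqrt(2*3*(-135) - 19668) = sqrt(-810 - 19668) = sqrt(-20478) = I*sqrt(20478)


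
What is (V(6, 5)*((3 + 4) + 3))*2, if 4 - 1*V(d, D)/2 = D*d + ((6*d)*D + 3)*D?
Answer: -37640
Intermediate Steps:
V(d, D) = 8 - 2*D*d - 2*D*(3 + 6*D*d) (V(d, D) = 8 - 2*(D*d + ((6*d)*D + 3)*D) = 8 - 2*(D*d + (6*D*d + 3)*D) = 8 - 2*(D*d + (3 + 6*D*d)*D) = 8 - 2*(D*d + D*(3 + 6*D*d)) = 8 + (-2*D*d - 2*D*(3 + 6*D*d)) = 8 - 2*D*d - 2*D*(3 + 6*D*d))
(V(6, 5)*((3 + 4) + 3))*2 = ((8 - 6*5 - 12*6*5**2 - 2*5*6)*((3 + 4) + 3))*2 = ((8 - 30 - 12*6*25 - 60)*(7 + 3))*2 = ((8 - 30 - 1800 - 60)*10)*2 = -1882*10*2 = -18820*2 = -37640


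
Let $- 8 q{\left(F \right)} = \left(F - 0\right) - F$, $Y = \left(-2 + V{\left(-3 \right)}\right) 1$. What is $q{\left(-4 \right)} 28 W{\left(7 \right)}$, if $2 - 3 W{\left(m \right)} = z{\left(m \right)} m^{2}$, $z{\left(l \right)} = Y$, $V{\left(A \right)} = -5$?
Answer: $0$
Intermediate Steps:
$Y = -7$ ($Y = \left(-2 - 5\right) 1 = \left(-7\right) 1 = -7$)
$z{\left(l \right)} = -7$
$q{\left(F \right)} = 0$ ($q{\left(F \right)} = - \frac{\left(F - 0\right) - F}{8} = - \frac{\left(F + 0\right) - F}{8} = - \frac{F - F}{8} = \left(- \frac{1}{8}\right) 0 = 0$)
$W{\left(m \right)} = \frac{2}{3} + \frac{7 m^{2}}{3}$ ($W{\left(m \right)} = \frac{2}{3} - \frac{\left(-7\right) m^{2}}{3} = \frac{2}{3} + \frac{7 m^{2}}{3}$)
$q{\left(-4 \right)} 28 W{\left(7 \right)} = 0 \cdot 28 \left(\frac{2}{3} + \frac{7 \cdot 7^{2}}{3}\right) = 0 \left(\frac{2}{3} + \frac{7}{3} \cdot 49\right) = 0 \left(\frac{2}{3} + \frac{343}{3}\right) = 0 \cdot 115 = 0$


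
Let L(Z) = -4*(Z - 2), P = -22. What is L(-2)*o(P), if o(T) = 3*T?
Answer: -1056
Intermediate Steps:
L(Z) = 8 - 4*Z (L(Z) = -4*(-2 + Z) = 8 - 4*Z)
L(-2)*o(P) = (8 - 4*(-2))*(3*(-22)) = (8 + 8)*(-66) = 16*(-66) = -1056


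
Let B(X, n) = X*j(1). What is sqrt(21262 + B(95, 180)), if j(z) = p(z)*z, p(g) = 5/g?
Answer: sqrt(21737) ≈ 147.43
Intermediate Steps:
j(z) = 5 (j(z) = (5/z)*z = 5)
B(X, n) = 5*X (B(X, n) = X*5 = 5*X)
sqrt(21262 + B(95, 180)) = sqrt(21262 + 5*95) = sqrt(21262 + 475) = sqrt(21737)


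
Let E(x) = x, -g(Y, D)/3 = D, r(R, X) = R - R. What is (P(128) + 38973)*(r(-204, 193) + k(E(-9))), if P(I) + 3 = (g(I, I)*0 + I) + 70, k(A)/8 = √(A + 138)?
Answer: 313344*√129 ≈ 3.5589e+6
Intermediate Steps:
r(R, X) = 0
g(Y, D) = -3*D
k(A) = 8*√(138 + A) (k(A) = 8*√(A + 138) = 8*√(138 + A))
P(I) = 67 + I (P(I) = -3 + ((-3*I*0 + I) + 70) = -3 + ((0 + I) + 70) = -3 + (I + 70) = -3 + (70 + I) = 67 + I)
(P(128) + 38973)*(r(-204, 193) + k(E(-9))) = ((67 + 128) + 38973)*(0 + 8*√(138 - 9)) = (195 + 38973)*(0 + 8*√129) = 39168*(8*√129) = 313344*√129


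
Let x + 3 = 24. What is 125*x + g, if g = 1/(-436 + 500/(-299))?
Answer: 343517701/130864 ≈ 2625.0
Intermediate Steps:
x = 21 (x = -3 + 24 = 21)
g = -299/130864 (g = 1/(-436 + 500*(-1/299)) = 1/(-436 - 500/299) = 1/(-130864/299) = -299/130864 ≈ -0.0022848)
125*x + g = 125*21 - 299/130864 = 2625 - 299/130864 = 343517701/130864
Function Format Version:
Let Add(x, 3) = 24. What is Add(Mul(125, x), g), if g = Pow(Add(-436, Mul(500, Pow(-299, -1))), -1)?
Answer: Rational(343517701, 130864) ≈ 2625.0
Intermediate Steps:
x = 21 (x = Add(-3, 24) = 21)
g = Rational(-299, 130864) (g = Pow(Add(-436, Mul(500, Rational(-1, 299))), -1) = Pow(Add(-436, Rational(-500, 299)), -1) = Pow(Rational(-130864, 299), -1) = Rational(-299, 130864) ≈ -0.0022848)
Add(Mul(125, x), g) = Add(Mul(125, 21), Rational(-299, 130864)) = Add(2625, Rational(-299, 130864)) = Rational(343517701, 130864)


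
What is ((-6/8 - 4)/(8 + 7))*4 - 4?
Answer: -79/15 ≈ -5.2667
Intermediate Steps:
((-6/8 - 4)/(8 + 7))*4 - 4 = ((-6*⅛ - 4)/15)*4 - 4 = ((-¾ - 4)*(1/15))*4 - 4 = -19/4*1/15*4 - 4 = -19/60*4 - 4 = -19/15 - 4 = -79/15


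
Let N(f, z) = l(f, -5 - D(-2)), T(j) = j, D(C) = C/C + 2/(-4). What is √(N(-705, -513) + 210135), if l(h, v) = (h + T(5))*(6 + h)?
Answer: 9*√8635 ≈ 836.32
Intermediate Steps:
D(C) = ½ (D(C) = 1 + 2*(-¼) = 1 - ½ = ½)
l(h, v) = (5 + h)*(6 + h) (l(h, v) = (h + 5)*(6 + h) = (5 + h)*(6 + h))
N(f, z) = 30 + f² + 11*f
√(N(-705, -513) + 210135) = √((30 + (-705)² + 11*(-705)) + 210135) = √((30 + 497025 - 7755) + 210135) = √(489300 + 210135) = √699435 = 9*√8635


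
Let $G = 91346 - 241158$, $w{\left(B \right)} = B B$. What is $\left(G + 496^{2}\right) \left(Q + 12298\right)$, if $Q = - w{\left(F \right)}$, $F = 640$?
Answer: $-38222041608$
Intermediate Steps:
$w{\left(B \right)} = B^{2}$
$G = -149812$ ($G = 91346 - 241158 = -149812$)
$Q = -409600$ ($Q = - 640^{2} = \left(-1\right) 409600 = -409600$)
$\left(G + 496^{2}\right) \left(Q + 12298\right) = \left(-149812 + 496^{2}\right) \left(-409600 + 12298\right) = \left(-149812 + 246016\right) \left(-397302\right) = 96204 \left(-397302\right) = -38222041608$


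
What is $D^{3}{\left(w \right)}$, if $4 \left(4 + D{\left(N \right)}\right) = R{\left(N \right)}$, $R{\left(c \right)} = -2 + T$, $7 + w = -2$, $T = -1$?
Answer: $- \frac{6859}{64} \approx -107.17$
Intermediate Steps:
$w = -9$ ($w = -7 - 2 = -9$)
$R{\left(c \right)} = -3$ ($R{\left(c \right)} = -2 - 1 = -3$)
$D{\left(N \right)} = - \frac{19}{4}$ ($D{\left(N \right)} = -4 + \frac{1}{4} \left(-3\right) = -4 - \frac{3}{4} = - \frac{19}{4}$)
$D^{3}{\left(w \right)} = \left(- \frac{19}{4}\right)^{3} = - \frac{6859}{64}$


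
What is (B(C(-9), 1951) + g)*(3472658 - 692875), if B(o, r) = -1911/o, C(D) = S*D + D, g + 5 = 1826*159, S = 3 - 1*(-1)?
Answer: 12107545000876/15 ≈ 8.0717e+11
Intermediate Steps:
S = 4 (S = 3 + 1 = 4)
g = 290329 (g = -5 + 1826*159 = -5 + 290334 = 290329)
C(D) = 5*D (C(D) = 4*D + D = 5*D)
(B(C(-9), 1951) + g)*(3472658 - 692875) = (-1911/(5*(-9)) + 290329)*(3472658 - 692875) = (-1911/(-45) + 290329)*2779783 = (-1911*(-1/45) + 290329)*2779783 = (637/15 + 290329)*2779783 = (4355572/15)*2779783 = 12107545000876/15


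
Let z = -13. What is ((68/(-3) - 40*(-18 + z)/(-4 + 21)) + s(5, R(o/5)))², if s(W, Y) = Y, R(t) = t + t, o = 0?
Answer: 6574096/2601 ≈ 2527.5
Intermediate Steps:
R(t) = 2*t
((68/(-3) - 40*(-18 + z)/(-4 + 21)) + s(5, R(o/5)))² = ((68/(-3) - 40*(-18 - 13)/(-4 + 21)) + 2*(0/5))² = ((68*(-⅓) - 40/(17/(-31))) + 2*(0*(⅕)))² = ((-68/3 - 40/(17*(-1/31))) + 2*0)² = ((-68/3 - 40/(-17/31)) + 0)² = ((-68/3 - 40*(-31/17)) + 0)² = ((-68/3 + 1240/17) + 0)² = (2564/51 + 0)² = (2564/51)² = 6574096/2601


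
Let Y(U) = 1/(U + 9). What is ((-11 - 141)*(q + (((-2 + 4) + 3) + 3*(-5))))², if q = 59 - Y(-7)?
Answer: 54346384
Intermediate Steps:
Y(U) = 1/(9 + U)
q = 117/2 (q = 59 - 1/(9 - 7) = 59 - 1/2 = 59 - 1*½ = 59 - ½ = 117/2 ≈ 58.500)
((-11 - 141)*(q + (((-2 + 4) + 3) + 3*(-5))))² = ((-11 - 141)*(117/2 + (((-2 + 4) + 3) + 3*(-5))))² = (-152*(117/2 + ((2 + 3) - 15)))² = (-152*(117/2 + (5 - 15)))² = (-152*(117/2 - 10))² = (-152*97/2)² = (-7372)² = 54346384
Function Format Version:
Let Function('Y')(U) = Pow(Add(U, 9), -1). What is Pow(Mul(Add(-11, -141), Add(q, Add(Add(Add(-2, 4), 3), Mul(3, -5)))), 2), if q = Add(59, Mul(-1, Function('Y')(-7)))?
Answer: 54346384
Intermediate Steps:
Function('Y')(U) = Pow(Add(9, U), -1)
q = Rational(117, 2) (q = Add(59, Mul(-1, Pow(Add(9, -7), -1))) = Add(59, Mul(-1, Pow(2, -1))) = Add(59, Mul(-1, Rational(1, 2))) = Add(59, Rational(-1, 2)) = Rational(117, 2) ≈ 58.500)
Pow(Mul(Add(-11, -141), Add(q, Add(Add(Add(-2, 4), 3), Mul(3, -5)))), 2) = Pow(Mul(Add(-11, -141), Add(Rational(117, 2), Add(Add(Add(-2, 4), 3), Mul(3, -5)))), 2) = Pow(Mul(-152, Add(Rational(117, 2), Add(Add(2, 3), -15))), 2) = Pow(Mul(-152, Add(Rational(117, 2), Add(5, -15))), 2) = Pow(Mul(-152, Add(Rational(117, 2), -10)), 2) = Pow(Mul(-152, Rational(97, 2)), 2) = Pow(-7372, 2) = 54346384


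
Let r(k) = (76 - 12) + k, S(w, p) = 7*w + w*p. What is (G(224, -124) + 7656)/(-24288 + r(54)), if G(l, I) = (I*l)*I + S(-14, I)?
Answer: -1726759/12085 ≈ -142.88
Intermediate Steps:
S(w, p) = 7*w + p*w
r(k) = 64 + k
G(l, I) = -98 - 14*I + l*I² (G(l, I) = (I*l)*I - 14*(7 + I) = l*I² + (-98 - 14*I) = -98 - 14*I + l*I²)
(G(224, -124) + 7656)/(-24288 + r(54)) = ((-98 - 14*(-124) + 224*(-124)²) + 7656)/(-24288 + (64 + 54)) = ((-98 + 1736 + 224*15376) + 7656)/(-24288 + 118) = ((-98 + 1736 + 3444224) + 7656)/(-24170) = (3445862 + 7656)*(-1/24170) = 3453518*(-1/24170) = -1726759/12085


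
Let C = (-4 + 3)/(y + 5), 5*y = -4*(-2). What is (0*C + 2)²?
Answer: 4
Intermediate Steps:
y = 8/5 (y = (-4*(-2))/5 = (⅕)*8 = 8/5 ≈ 1.6000)
C = -5/33 (C = (-4 + 3)/(8/5 + 5) = -1/33/5 = -1*5/33 = -5/33 ≈ -0.15152)
(0*C + 2)² = (0*(-5/33) + 2)² = (0 + 2)² = 2² = 4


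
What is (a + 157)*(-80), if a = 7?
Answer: -13120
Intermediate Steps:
(a + 157)*(-80) = (7 + 157)*(-80) = 164*(-80) = -13120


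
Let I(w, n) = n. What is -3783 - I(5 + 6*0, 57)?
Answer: -3840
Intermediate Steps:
-3783 - I(5 + 6*0, 57) = -3783 - 1*57 = -3783 - 57 = -3840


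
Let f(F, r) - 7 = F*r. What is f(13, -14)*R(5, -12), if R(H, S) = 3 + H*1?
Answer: -1400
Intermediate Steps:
R(H, S) = 3 + H
f(F, r) = 7 + F*r
f(13, -14)*R(5, -12) = (7 + 13*(-14))*(3 + 5) = (7 - 182)*8 = -175*8 = -1400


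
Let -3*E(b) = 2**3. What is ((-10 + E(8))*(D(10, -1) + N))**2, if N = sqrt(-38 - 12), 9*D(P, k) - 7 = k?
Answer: -644024/81 + 28880*I*sqrt(2)/27 ≈ -7950.9 + 1512.7*I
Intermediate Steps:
E(b) = -8/3 (E(b) = -1/3*2**3 = -1/3*8 = -8/3)
D(P, k) = 7/9 + k/9
N = 5*I*sqrt(2) (N = sqrt(-50) = 5*I*sqrt(2) ≈ 7.0711*I)
((-10 + E(8))*(D(10, -1) + N))**2 = ((-10 - 8/3)*((7/9 + (1/9)*(-1)) + 5*I*sqrt(2)))**2 = (-38*((7/9 - 1/9) + 5*I*sqrt(2))/3)**2 = (-38*(2/3 + 5*I*sqrt(2))/3)**2 = (-76/9 - 190*I*sqrt(2)/3)**2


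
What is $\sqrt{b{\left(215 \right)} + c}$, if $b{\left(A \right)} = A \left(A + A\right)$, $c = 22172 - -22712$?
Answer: $\sqrt{137334} \approx 370.59$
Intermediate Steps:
$c = 44884$ ($c = 22172 + 22712 = 44884$)
$b{\left(A \right)} = 2 A^{2}$ ($b{\left(A \right)} = A 2 A = 2 A^{2}$)
$\sqrt{b{\left(215 \right)} + c} = \sqrt{2 \cdot 215^{2} + 44884} = \sqrt{2 \cdot 46225 + 44884} = \sqrt{92450 + 44884} = \sqrt{137334}$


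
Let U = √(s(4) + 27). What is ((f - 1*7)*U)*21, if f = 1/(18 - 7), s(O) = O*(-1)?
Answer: -1596*√23/11 ≈ -695.83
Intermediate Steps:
s(O) = -O
f = 1/11 ≈ 0.090909
U = √23 (U = √(-1*4 + 27) = √(-4 + 27) = √23 ≈ 4.7958)
((f - 1*7)*U)*21 = ((1/11 - 1*7)*√23)*21 = ((1/11 - 7)*√23)*21 = -76*√23/11*21 = -1596*√23/11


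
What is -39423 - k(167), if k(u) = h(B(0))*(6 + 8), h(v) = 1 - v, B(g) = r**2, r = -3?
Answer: -39311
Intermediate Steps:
B(g) = 9 (B(g) = (-3)**2 = 9)
k(u) = -112 (k(u) = (1 - 1*9)*(6 + 8) = (1 - 9)*14 = -8*14 = -112)
-39423 - k(167) = -39423 - 1*(-112) = -39423 + 112 = -39311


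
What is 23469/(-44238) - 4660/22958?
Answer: -124158397/169269334 ≈ -0.73350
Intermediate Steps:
23469/(-44238) - 4660/22958 = 23469*(-1/44238) - 4660*1/22958 = -7823/14746 - 2330/11479 = -124158397/169269334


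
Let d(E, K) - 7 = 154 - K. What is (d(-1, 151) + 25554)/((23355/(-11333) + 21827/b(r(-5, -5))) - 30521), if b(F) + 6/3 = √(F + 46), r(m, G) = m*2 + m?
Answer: -2562560010725128568/2827335202691502655 - 71665912479653492*√31/2827335202691502655 ≈ -1.0475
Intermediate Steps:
r(m, G) = 3*m (r(m, G) = 2*m + m = 3*m)
b(F) = -2 + √(46 + F) (b(F) = -2 + √(F + 46) = -2 + √(46 + F))
d(E, K) = 161 - K (d(E, K) = 7 + (154 - K) = 161 - K)
(d(-1, 151) + 25554)/((23355/(-11333) + 21827/b(r(-5, -5))) - 30521) = ((161 - 1*151) + 25554)/((23355/(-11333) + 21827/(-2 + √(46 + 3*(-5)))) - 30521) = ((161 - 151) + 25554)/((23355*(-1/11333) + 21827/(-2 + √(46 - 15))) - 30521) = (10 + 25554)/((-23355/11333 + 21827/(-2 + √31)) - 30521) = 25564/(-345917848/11333 + 21827/(-2 + √31))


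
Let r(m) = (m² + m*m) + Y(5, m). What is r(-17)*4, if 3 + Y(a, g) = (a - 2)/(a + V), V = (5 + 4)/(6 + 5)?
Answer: 36833/16 ≈ 2302.1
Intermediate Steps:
V = 9/11 ≈ 0.81818
Y(a, g) = -3 + (-2 + a)/(9/11 + a) (Y(a, g) = -3 + (a - 2)/(a + 9/11) = -3 + (-2 + a)/(9/11 + a))
r(m) = -159/64 + 2*m² (r(m) = (m² + m*m) + (-49 - 22*5)/(9 + 11*5) = (m² + m²) + (-49 - 110)/(9 + 55) = 2*m² - 159/64 = -159/64 + 2*m²)
r(-17)*4 = (-159/64 + 2*(-17)²)*4 = (-159/64 + 2*289)*4 = (-159/64 + 578)*4 = (36833/64)*4 = 36833/16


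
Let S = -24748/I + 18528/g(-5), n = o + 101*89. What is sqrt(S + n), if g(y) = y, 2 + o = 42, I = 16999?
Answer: sqrt(38446522961785)/84995 ≈ 72.952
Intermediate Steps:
o = 40 (o = -2 + 42 = 40)
n = 9029 (n = 40 + 101*89 = 40 + 8989 = 9029)
S = -315081212/84995 (S = -24748/16999 + 18528/(-5) = -24748*1/16999 + 18528*(-1/5) = -24748/16999 - 18528/5 = -315081212/84995 ≈ -3707.1)
sqrt(S + n) = sqrt(-315081212/84995 + 9029) = sqrt(452338643/84995) = sqrt(38446522961785)/84995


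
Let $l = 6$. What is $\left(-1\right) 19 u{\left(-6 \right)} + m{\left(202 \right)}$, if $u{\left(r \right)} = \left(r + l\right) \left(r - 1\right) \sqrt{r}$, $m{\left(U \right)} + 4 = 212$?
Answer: $208$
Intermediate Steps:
$m{\left(U \right)} = 208$ ($m{\left(U \right)} = -4 + 212 = 208$)
$u{\left(r \right)} = \sqrt{r} \left(-1 + r\right) \left(6 + r\right)$ ($u{\left(r \right)} = \left(r + 6\right) \left(r - 1\right) \sqrt{r} = \left(6 + r\right) \left(-1 + r\right) \sqrt{r} = \left(-1 + r\right) \left(6 + r\right) \sqrt{r} = \sqrt{r} \left(-1 + r\right) \left(6 + r\right)$)
$\left(-1\right) 19 u{\left(-6 \right)} + m{\left(202 \right)} = \left(-1\right) 19 \sqrt{-6} \left(-6 + \left(-6\right)^{2} + 5 \left(-6\right)\right) + 208 = - 19 i \sqrt{6} \left(-6 + 36 - 30\right) + 208 = - 19 i \sqrt{6} \cdot 0 + 208 = \left(-19\right) 0 + 208 = 0 + 208 = 208$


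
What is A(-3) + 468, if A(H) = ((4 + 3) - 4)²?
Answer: 477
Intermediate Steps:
A(H) = 9 (A(H) = (7 - 4)² = 3² = 9)
A(-3) + 468 = 9 + 468 = 477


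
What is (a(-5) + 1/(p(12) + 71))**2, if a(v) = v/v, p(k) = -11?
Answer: 3721/3600 ≈ 1.0336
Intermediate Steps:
a(v) = 1
(a(-5) + 1/(p(12) + 71))**2 = (1 + 1/(-11 + 71))**2 = (1 + 1/60)**2 = (61/60)**2 = 3721/3600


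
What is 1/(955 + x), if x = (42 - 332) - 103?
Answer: 1/562 ≈ 0.0017794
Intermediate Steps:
x = -393 (x = -290 - 103 = -393)
1/(955 + x) = 1/(955 - 393) = 1/562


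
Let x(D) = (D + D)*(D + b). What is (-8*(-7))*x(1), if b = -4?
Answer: -336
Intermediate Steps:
x(D) = 2*D*(-4 + D) (x(D) = (D + D)*(D - 4) = (2*D)*(-4 + D) = 2*D*(-4 + D))
(-8*(-7))*x(1) = (-8*(-7))*(2*1*(-4 + 1)) = 56*(2*1*(-3)) = 56*(-6) = -336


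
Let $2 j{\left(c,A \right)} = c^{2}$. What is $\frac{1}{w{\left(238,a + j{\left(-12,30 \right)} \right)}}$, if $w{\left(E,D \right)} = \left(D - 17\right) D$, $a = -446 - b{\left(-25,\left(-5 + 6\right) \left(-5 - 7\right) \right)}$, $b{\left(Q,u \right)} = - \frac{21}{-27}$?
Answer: $\frac{81}{11893198} \approx 6.8106 \cdot 10^{-6}$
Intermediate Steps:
$b{\left(Q,u \right)} = \frac{7}{9}$ ($b{\left(Q,u \right)} = \left(-21\right) \left(- \frac{1}{27}\right) = \frac{7}{9}$)
$j{\left(c,A \right)} = \frac{c^{2}}{2}$
$a = - \frac{4021}{9}$ ($a = -446 - \frac{7}{9} = - \frac{4021}{9} \approx -446.78$)
$w{\left(E,D \right)} = D \left(-17 + D\right)$ ($w{\left(E,D \right)} = \left(-17 + D\right) D = D \left(-17 + D\right)$)
$\frac{1}{w{\left(238,a + j{\left(-12,30 \right)} \right)}} = \frac{1}{\left(- \frac{4021}{9} + \frac{\left(-12\right)^{2}}{2}\right) \left(-17 - \left(\frac{4021}{9} - \frac{\left(-12\right)^{2}}{2}\right)\right)} = \frac{1}{\left(- \frac{4021}{9} + \frac{1}{2} \cdot 144\right) \left(-17 + \left(- \frac{4021}{9} + \frac{1}{2} \cdot 144\right)\right)} = \frac{1}{\left(- \frac{4021}{9} + 72\right) \left(-17 + \left(- \frac{4021}{9} + 72\right)\right)} = \frac{1}{\left(- \frac{3373}{9}\right) \left(-17 - \frac{3373}{9}\right)} = \frac{1}{\left(- \frac{3373}{9}\right) \left(- \frac{3526}{9}\right)} = \frac{1}{\frac{11893198}{81}} = \frac{81}{11893198}$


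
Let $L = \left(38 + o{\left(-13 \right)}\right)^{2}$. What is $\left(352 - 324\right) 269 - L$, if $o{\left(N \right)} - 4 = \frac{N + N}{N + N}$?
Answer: $5683$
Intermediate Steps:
$o{\left(N \right)} = 5$ ($o{\left(N \right)} = 4 + \frac{N + N}{N + N} = 4 + \frac{2 N}{2 N} = 4 + 2 N \frac{1}{2 N} = 4 + 1 = 5$)
$L = 1849$ ($L = \left(38 + 5\right)^{2} = 43^{2} = 1849$)
$\left(352 - 324\right) 269 - L = \left(352 - 324\right) 269 - 1849 = 28 \cdot 269 - 1849 = 7532 - 1849 = 5683$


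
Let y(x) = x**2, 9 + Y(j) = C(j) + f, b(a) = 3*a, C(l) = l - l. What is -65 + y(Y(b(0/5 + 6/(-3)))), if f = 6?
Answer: -56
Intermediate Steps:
C(l) = 0
Y(j) = -3 (Y(j) = -9 + (0 + 6) = -9 + 6 = -3)
-65 + y(Y(b(0/5 + 6/(-3)))) = -65 + (-3)**2 = -65 + 9 = -56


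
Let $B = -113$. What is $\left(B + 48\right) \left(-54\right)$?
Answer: $3510$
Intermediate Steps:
$\left(B + 48\right) \left(-54\right) = \left(-113 + 48\right) \left(-54\right) = \left(-65\right) \left(-54\right) = 3510$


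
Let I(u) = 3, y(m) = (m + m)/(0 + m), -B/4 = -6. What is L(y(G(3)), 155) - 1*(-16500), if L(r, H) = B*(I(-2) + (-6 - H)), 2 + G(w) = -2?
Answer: 12708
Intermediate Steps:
B = 24 (B = -4*(-6) = 24)
G(w) = -4 (G(w) = -2 - 2 = -4)
y(m) = 2 (y(m) = (2*m)/m = 2)
L(r, H) = -72 - 24*H (L(r, H) = 24*(3 + (-6 - H)) = 24*(-3 - H) = -72 - 24*H)
L(y(G(3)), 155) - 1*(-16500) = (-72 - 24*155) - 1*(-16500) = (-72 - 3720) + 16500 = -3792 + 16500 = 12708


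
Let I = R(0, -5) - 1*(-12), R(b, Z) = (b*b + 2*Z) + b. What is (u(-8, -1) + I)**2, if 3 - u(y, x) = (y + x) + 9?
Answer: 25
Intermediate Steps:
R(b, Z) = b + b**2 + 2*Z (R(b, Z) = (b**2 + 2*Z) + b = b + b**2 + 2*Z)
u(y, x) = -6 - x - y (u(y, x) = 3 - ((y + x) + 9) = 3 - ((x + y) + 9) = 3 - (9 + x + y) = 3 + (-9 - x - y) = -6 - x - y)
I = 2 (I = (0 + 0**2 + 2*(-5)) - 1*(-12) = (0 + 0 - 10) + 12 = -10 + 12 = 2)
(u(-8, -1) + I)**2 = ((-6 - 1*(-1) - 1*(-8)) + 2)**2 = ((-6 + 1 + 8) + 2)**2 = (3 + 2)**2 = 5**2 = 25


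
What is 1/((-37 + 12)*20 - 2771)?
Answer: -1/3271 ≈ -0.00030572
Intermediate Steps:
1/((-37 + 12)*20 - 2771) = 1/(-25*20 - 2771) = 1/(-500 - 2771) = 1/(-3271) = -1/3271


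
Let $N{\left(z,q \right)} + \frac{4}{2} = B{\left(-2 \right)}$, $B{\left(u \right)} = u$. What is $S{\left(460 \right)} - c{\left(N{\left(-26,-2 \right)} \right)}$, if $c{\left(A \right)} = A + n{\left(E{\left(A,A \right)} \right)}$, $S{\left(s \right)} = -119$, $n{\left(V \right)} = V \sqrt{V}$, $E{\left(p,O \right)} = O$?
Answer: $-115 + 8 i \approx -115.0 + 8.0 i$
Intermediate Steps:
$n{\left(V \right)} = V^{\frac{3}{2}}$
$N{\left(z,q \right)} = -4$ ($N{\left(z,q \right)} = -2 - 2 = -4$)
$c{\left(A \right)} = A + A^{\frac{3}{2}}$
$S{\left(460 \right)} - c{\left(N{\left(-26,-2 \right)} \right)} = -119 - \left(-4 + \left(-4\right)^{\frac{3}{2}}\right) = -119 - \left(-4 - 8 i\right) = -119 + \left(4 + 8 i\right) = -115 + 8 i$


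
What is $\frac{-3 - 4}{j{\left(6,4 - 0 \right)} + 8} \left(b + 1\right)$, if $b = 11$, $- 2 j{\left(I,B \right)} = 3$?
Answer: $- \frac{168}{13} \approx -12.923$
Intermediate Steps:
$j{\left(I,B \right)} = - \frac{3}{2}$ ($j{\left(I,B \right)} = \left(- \frac{1}{2}\right) 3 = - \frac{3}{2}$)
$\frac{-3 - 4}{j{\left(6,4 - 0 \right)} + 8} \left(b + 1\right) = \frac{-3 - 4}{- \frac{3}{2} + 8} \left(11 + 1\right) = - \frac{7}{\frac{13}{2}} \cdot 12 = \left(-7\right) \frac{2}{13} \cdot 12 = \left(- \frac{14}{13}\right) 12 = - \frac{168}{13}$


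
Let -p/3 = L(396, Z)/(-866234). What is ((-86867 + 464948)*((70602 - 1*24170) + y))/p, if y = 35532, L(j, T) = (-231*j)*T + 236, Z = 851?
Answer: -1118489681334069/9730730 ≈ -1.1494e+8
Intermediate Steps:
L(j, T) = 236 - 231*T*j (L(j, T) = -231*T*j + 236 = 236 - 231*T*j)
p = -116768760/433117 (p = -3*(236 - 231*851*396)/(-866234) = -3*(236 - 77846076)*(-1)/866234 = -(-233537520)*(-1)/866234 = -3*38922920/433117 = -116768760/433117 ≈ -269.60)
((-86867 + 464948)*((70602 - 1*24170) + y))/p = ((-86867 + 464948)*((70602 - 1*24170) + 35532))/(-116768760/433117) = (378081*((70602 - 24170) + 35532))*(-433117/116768760) = (378081*(46432 + 35532))*(-433117/116768760) = (378081*81964)*(-433117/116768760) = 30989031084*(-433117/116768760) = -1118489681334069/9730730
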